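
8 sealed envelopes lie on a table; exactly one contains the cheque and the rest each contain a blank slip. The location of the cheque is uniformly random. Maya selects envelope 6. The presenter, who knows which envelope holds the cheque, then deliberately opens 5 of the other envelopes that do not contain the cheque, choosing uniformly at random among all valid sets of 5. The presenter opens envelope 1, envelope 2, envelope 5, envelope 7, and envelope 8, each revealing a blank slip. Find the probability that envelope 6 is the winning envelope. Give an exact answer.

Consider each possible location of the cheque in turn.
If it is in any of envelopes 1, 2, 5, 7, and 8 (prior 1/8 each): that envelope was opened and seen not to hold the prize — ruled out; weight (1/8)·0 = 0 each.
If it is in either of envelopes 3 and 4 (prior 1/8 each): the presenter has 6 equally likely choices, so probability 1/6; weight (1/8)·(1/6) = 1/48 each.
If it is in envelope 6 (prior 1/8): the presenter has 21 equally likely choices, so probability 1/21; weight (1/8)·(1/21) = 1/168.
The weights sum to 1/21.
So P(the cheque in envelope 6 | the presenter opened envelope 1, envelope 2, envelope 5, envelope 7, and envelope 8) = (1/168) / (1/21) = 1/8.

1/8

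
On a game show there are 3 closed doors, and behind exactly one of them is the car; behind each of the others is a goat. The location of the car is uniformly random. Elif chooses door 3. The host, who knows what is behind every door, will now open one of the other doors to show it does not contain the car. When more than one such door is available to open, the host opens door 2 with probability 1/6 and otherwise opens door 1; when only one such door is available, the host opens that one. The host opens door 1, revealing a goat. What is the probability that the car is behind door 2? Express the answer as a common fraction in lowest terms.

6/11

Apply Bayes' rule, conditioning on where the car actually is.
If it is behind door 1 (prior 1/3): the host opened door 1, so this case is ruled out; weight (1/3)·0 = 0.
If it is behind door 2 (prior 1/3): only door 1 is available, probability 1; weight (1/3)·1 = 1/3.
If it is behind door 3 (prior 1/3): door 2 is available but not opened, probability 5/6; weight (1/3)·(5/6) = 5/18.
The weights sum to 11/18.
So P(the car behind door 2 | the host opened door 1) = (1/3) / (11/18) = 6/11.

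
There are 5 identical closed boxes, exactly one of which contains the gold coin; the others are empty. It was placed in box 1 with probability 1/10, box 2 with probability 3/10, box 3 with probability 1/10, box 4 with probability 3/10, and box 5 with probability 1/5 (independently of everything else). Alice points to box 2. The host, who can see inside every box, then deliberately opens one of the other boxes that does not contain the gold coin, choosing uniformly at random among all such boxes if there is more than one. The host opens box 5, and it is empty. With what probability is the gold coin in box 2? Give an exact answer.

Apply Bayes' rule, conditioning on where the gold coin actually is.
If it is in either of boxes 1 and 3 (prior 1/10 each): the host has 3 equally likely choices, so probability 1/3; weight (1/10)·(1/3) = 1/30 each.
If it is in box 2 (prior 3/10): the host has 4 equally likely choices, so probability 1/4; weight (3/10)·(1/4) = 3/40.
If it is in box 4 (prior 3/10): the host has 3 equally likely choices, so probability 1/3; weight (3/10)·(1/3) = 1/10.
If it is in box 5 (prior 1/5): the host opened box 5, so this case is ruled out; weight (1/5)·0 = 0.
The weights sum to 29/120.
So P(the gold coin in box 2 | the host opened box 5) = (3/40) / (29/120) = 9/29.

9/29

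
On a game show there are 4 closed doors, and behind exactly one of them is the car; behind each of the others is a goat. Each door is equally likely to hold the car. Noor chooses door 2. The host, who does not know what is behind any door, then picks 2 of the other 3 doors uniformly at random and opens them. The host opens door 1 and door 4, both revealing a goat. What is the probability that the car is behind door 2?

1/2

Condition on the true location of the car.
If it is behind either of doors 1 and 4 (prior 1/4 each): that door was opened and seen not to hold the prize — ruled out; weight (1/4)·0 = 0 each.
If it is behind either of doors 2 and 3 (prior 1/4 each): the host picks exactly this set with probability 1/3 regardless, and none is the prize; weight (1/4)·(1/3) = 1/12 each.
The weights sum to 1/6.
So P(the car behind door 2 | the host opened door 1 and door 4) = (1/12) / (1/6) = 1/2.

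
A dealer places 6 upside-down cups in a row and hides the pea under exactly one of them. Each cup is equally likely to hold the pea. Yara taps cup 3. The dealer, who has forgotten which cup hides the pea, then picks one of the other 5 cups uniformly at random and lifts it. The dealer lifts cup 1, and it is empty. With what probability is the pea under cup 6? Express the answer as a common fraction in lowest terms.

Because the dealer chose which cup to lift without knowing where the pea is, the choice is independent of the prize location. Learning that cup 1 does not hold the pea simply rules out that one location and leaves the remaining 5 cups still equally likely by symmetry.
So P(the pea under cup 6) = 1/5.

1/5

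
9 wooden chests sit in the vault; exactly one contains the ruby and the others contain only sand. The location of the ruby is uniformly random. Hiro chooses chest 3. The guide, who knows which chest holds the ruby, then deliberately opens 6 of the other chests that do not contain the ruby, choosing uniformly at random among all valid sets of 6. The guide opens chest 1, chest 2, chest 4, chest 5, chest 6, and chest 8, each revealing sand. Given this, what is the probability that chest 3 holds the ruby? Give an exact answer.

1/9

Apply Bayes' rule, conditioning on where the ruby actually is.
If it is in any of chests 1, 2, 4, 5, 6, and 8 (prior 1/9 each): that chest was opened and seen not to hold the prize — ruled out; weight (1/9)·0 = 0 each.
If it is in chest 3 (prior 1/9): the guide has 28 equally likely choices, so probability 1/28; weight (1/9)·(1/28) = 1/252.
If it is in either of chests 7 and 9 (prior 1/9 each): the guide has 7 equally likely choices, so probability 1/7; weight (1/9)·(1/7) = 1/63 each.
The weights sum to 1/28.
So P(the ruby in chest 3 | the guide opened chest 1, chest 2, chest 4, chest 5, chest 6, and chest 8) = (1/252) / (1/28) = 1/9.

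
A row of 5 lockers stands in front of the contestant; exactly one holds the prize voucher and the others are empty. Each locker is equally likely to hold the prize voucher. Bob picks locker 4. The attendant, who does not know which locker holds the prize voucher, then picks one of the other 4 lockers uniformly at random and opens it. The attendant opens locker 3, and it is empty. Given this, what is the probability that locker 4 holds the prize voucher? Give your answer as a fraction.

Because the attendant chose which locker to open without knowing where the prize voucher is, the choice is independent of the prize location. Learning that locker 3 does not hold the prize voucher simply rules out that one location and leaves the remaining 4 lockers still equally likely by symmetry.
So P(the prize voucher in locker 4) = 1/4.

1/4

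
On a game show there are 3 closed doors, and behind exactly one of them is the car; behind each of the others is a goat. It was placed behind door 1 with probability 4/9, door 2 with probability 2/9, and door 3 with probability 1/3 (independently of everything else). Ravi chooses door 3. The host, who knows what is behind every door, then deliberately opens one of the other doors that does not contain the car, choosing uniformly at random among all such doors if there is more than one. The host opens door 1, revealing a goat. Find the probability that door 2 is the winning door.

Apply Bayes' rule, conditioning on where the car actually is.
If it is behind door 1 (prior 4/9): the host opened door 1, so this case is ruled out; weight (4/9)·0 = 0.
If it is behind door 2 (prior 2/9): the host has no choice, probability 1; weight (2/9)·1 = 2/9.
If it is behind door 3 (prior 1/3): the host has 2 equally likely choices, so probability 1/2; weight (1/3)·(1/2) = 1/6.
The weights sum to 7/18.
So P(the car behind door 2 | the host opened door 1) = (2/9) / (7/18) = 4/7.

4/7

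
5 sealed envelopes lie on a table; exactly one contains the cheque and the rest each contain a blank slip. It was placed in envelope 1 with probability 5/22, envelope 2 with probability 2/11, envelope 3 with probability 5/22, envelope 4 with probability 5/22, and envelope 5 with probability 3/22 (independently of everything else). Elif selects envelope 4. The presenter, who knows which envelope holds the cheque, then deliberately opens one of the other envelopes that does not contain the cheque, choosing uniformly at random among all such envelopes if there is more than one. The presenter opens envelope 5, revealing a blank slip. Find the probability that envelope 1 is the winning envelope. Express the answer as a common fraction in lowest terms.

Condition on the true location of the cheque.
If it is in either of envelopes 1 and 3 (prior 5/22 each): the presenter has 3 equally likely choices, so probability 1/3; weight (5/22)·(1/3) = 5/66 each.
If it is in envelope 2 (prior 2/11): the presenter has 3 equally likely choices, so probability 1/3; weight (2/11)·(1/3) = 2/33.
If it is in envelope 4 (prior 5/22): the presenter has 4 equally likely choices, so probability 1/4; weight (5/22)·(1/4) = 5/88.
If it is in envelope 5 (prior 3/22): the presenter opened envelope 5, so this case is ruled out; weight (3/22)·0 = 0.
The weights sum to 71/264.
So P(the cheque in envelope 1 | the presenter opened envelope 5) = (5/66) / (71/264) = 20/71.

20/71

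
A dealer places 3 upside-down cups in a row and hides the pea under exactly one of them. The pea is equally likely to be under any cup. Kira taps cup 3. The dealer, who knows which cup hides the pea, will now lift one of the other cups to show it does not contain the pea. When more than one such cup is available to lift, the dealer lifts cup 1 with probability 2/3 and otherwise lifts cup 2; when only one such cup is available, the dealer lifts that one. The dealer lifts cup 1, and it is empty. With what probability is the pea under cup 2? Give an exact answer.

3/5

Condition on the true location of the pea.
If it is under cup 1 (prior 1/3): the dealer opened cup 1, so this case is ruled out; weight (1/3)·0 = 0.
If it is under cup 2 (prior 1/3): only cup 1 is available, probability 1; weight (1/3)·1 = 1/3.
If it is under cup 3 (prior 1/3): cup 1 is available, opened with probability 2/3; weight (1/3)·(2/3) = 2/9.
The weights sum to 5/9.
So P(the pea under cup 2 | the dealer opened cup 1) = (1/3) / (5/9) = 3/5.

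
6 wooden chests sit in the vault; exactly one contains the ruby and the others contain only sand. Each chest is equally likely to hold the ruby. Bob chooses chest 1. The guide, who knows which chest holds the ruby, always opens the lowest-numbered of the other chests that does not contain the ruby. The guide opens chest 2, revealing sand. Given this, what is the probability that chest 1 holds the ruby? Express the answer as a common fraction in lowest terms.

Consider each possible location of the ruby in turn.
If it is in any of chests 1, 3, 4, 5, and 6 (prior 1/6 each): chest 2 is the lowest-numbered option available, probability 1; weight (1/6)·1 = 1/6 each.
If it is in chest 2 (prior 1/6): the guide opened chest 2, so this case is ruled out; weight (1/6)·0 = 0.
The weights sum to 5/6.
So P(the ruby in chest 1 | the guide opened chest 2) = (1/6) / (5/6) = 1/5.

1/5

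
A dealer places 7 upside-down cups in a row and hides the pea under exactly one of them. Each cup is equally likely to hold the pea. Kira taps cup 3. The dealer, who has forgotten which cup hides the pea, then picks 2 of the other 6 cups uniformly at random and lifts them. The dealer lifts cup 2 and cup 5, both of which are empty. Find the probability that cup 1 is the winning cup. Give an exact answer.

1/5

Because the dealer chose which cups to lift without knowing where the pea is, the choice is independent of the prize location. Learning that none of the 2 opened cups holds the pea simply rules out those 2 locations and leaves the remaining 5 cups still equally likely by symmetry.
So P(the pea under cup 1) = 1/5.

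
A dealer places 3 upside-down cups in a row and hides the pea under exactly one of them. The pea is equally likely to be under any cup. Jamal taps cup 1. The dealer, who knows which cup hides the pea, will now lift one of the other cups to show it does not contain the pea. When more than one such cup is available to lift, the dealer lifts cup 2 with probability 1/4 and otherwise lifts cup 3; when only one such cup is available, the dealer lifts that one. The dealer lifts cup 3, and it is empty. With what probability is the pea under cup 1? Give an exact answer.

Consider each possible location of the pea in turn.
If it is under cup 1 (prior 1/3): cup 2 is available but not opened, probability 3/4; weight (1/3)·(3/4) = 1/4.
If it is under cup 2 (prior 1/3): only cup 3 is available, probability 1; weight (1/3)·1 = 1/3.
If it is under cup 3 (prior 1/3): the dealer opened cup 3, so this case is ruled out; weight (1/3)·0 = 0.
The weights sum to 7/12.
So P(the pea under cup 1 | the dealer opened cup 3) = (1/4) / (7/12) = 3/7.

3/7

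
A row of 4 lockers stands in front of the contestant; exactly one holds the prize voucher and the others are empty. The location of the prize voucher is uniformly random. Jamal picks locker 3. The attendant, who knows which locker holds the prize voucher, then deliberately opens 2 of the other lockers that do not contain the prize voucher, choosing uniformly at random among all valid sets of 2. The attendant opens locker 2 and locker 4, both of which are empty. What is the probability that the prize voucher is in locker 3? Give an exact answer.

1/4

Consider each possible location of the prize voucher in turn.
If it is in locker 1 (prior 1/4): the attendant has no choice, probability 1; weight (1/4)·1 = 1/4.
If it is in either of lockers 2 and 4 (prior 1/4 each): that locker was opened and seen not to hold the prize — ruled out; weight (1/4)·0 = 0 each.
If it is in locker 3 (prior 1/4): the attendant has 3 equally likely choices, so probability 1/3; weight (1/4)·(1/3) = 1/12.
The weights sum to 1/3.
So P(the prize voucher in locker 3 | the attendant opened locker 2 and locker 4) = (1/12) / (1/3) = 1/4.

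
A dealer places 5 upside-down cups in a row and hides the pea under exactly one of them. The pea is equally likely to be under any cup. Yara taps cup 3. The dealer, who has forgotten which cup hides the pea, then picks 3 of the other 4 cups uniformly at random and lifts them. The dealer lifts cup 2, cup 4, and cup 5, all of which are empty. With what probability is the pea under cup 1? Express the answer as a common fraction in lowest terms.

Condition on the true location of the pea.
If it is under either of cups 1 and 3 (prior 1/5 each): the dealer picks exactly this set with probability 1/4 regardless, and none is the prize; weight (1/5)·(1/4) = 1/20 each.
If it is under any of cups 2, 4, and 5 (prior 1/5 each): that cup was opened and seen not to hold the prize — ruled out; weight (1/5)·0 = 0 each.
The weights sum to 1/10.
So P(the pea under cup 1 | the dealer opened cup 2, cup 4, and cup 5) = (1/20) / (1/10) = 1/2.

1/2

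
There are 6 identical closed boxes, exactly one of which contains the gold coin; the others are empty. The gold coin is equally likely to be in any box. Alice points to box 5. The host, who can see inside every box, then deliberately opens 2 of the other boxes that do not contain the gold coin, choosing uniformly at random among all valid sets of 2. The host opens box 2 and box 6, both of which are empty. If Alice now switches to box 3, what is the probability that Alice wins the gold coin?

Condition on the true location of the gold coin.
If it is in any of boxes 1, 3, and 4 (prior 1/6 each): the host has 6 equally likely choices, so probability 1/6; weight (1/6)·(1/6) = 1/36 each.
If it is in either of boxes 2 and 6 (prior 1/6 each): that box was opened and seen not to hold the prize — ruled out; weight (1/6)·0 = 0 each.
If it is in box 5 (prior 1/6): the host has 10 equally likely choices, so probability 1/10; weight (1/6)·(1/10) = 1/60.
The weights sum to 1/10.
So P(the gold coin in box 3 | the host opened box 2 and box 6) = (1/36) / (1/10) = 5/18.

5/18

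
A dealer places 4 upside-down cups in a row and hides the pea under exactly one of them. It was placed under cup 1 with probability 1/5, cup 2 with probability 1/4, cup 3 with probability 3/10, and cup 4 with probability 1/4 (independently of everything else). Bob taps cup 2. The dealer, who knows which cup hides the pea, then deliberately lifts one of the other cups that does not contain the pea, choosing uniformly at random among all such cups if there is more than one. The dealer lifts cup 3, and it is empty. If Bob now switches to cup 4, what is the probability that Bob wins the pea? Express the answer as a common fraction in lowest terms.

Apply Bayes' rule, conditioning on where the pea actually is.
If it is under cup 1 (prior 1/5): the dealer has 2 equally likely choices, so probability 1/2; weight (1/5)·(1/2) = 1/10.
If it is under cup 2 (prior 1/4): the dealer has 3 equally likely choices, so probability 1/3; weight (1/4)·(1/3) = 1/12.
If it is under cup 3 (prior 3/10): the dealer opened cup 3, so this case is ruled out; weight (3/10)·0 = 0.
If it is under cup 4 (prior 1/4): the dealer has 2 equally likely choices, so probability 1/2; weight (1/4)·(1/2) = 1/8.
The weights sum to 37/120.
So P(the pea under cup 4 | the dealer opened cup 3) = (1/8) / (37/120) = 15/37.

15/37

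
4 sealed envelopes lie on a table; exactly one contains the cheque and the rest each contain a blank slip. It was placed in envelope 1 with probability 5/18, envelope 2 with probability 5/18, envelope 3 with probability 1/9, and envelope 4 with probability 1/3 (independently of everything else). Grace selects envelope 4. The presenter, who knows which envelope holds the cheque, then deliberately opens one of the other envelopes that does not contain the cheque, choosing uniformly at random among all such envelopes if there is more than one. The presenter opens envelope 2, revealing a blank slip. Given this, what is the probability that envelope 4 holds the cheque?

4/11

Condition on the true location of the cheque.
If it is in envelope 1 (prior 5/18): the presenter has 2 equally likely choices, so probability 1/2; weight (5/18)·(1/2) = 5/36.
If it is in envelope 2 (prior 5/18): the presenter opened envelope 2, so this case is ruled out; weight (5/18)·0 = 0.
If it is in envelope 3 (prior 1/9): the presenter has 2 equally likely choices, so probability 1/2; weight (1/9)·(1/2) = 1/18.
If it is in envelope 4 (prior 1/3): the presenter has 3 equally likely choices, so probability 1/3; weight (1/3)·(1/3) = 1/9.
The weights sum to 11/36.
So P(the cheque in envelope 4 | the presenter opened envelope 2) = (1/9) / (11/36) = 4/11.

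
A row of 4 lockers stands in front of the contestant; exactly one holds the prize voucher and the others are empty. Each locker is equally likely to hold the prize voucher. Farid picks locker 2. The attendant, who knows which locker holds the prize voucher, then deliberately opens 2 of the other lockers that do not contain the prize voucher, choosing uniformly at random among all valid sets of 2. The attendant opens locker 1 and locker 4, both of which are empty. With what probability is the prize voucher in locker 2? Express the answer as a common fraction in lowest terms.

Consider each possible location of the prize voucher in turn.
If it is in either of lockers 1 and 4 (prior 1/4 each): that locker was opened and seen not to hold the prize — ruled out; weight (1/4)·0 = 0 each.
If it is in locker 2 (prior 1/4): the attendant has 3 equally likely choices, so probability 1/3; weight (1/4)·(1/3) = 1/12.
If it is in locker 3 (prior 1/4): the attendant has no choice, probability 1; weight (1/4)·1 = 1/4.
The weights sum to 1/3.
So P(the prize voucher in locker 2 | the attendant opened locker 1 and locker 4) = (1/12) / (1/3) = 1/4.

1/4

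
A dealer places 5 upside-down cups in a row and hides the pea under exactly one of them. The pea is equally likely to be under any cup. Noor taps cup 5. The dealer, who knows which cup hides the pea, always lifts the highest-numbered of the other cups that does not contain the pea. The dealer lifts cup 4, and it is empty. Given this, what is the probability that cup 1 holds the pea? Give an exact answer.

Condition on the true location of the pea.
If it is under any of cups 1, 2, 3, and 5 (prior 1/5 each): cup 4 is the highest-numbered option available, probability 1; weight (1/5)·1 = 1/5 each.
If it is under cup 4 (prior 1/5): the dealer opened cup 4, so this case is ruled out; weight (1/5)·0 = 0.
The weights sum to 4/5.
So P(the pea under cup 1 | the dealer opened cup 4) = (1/5) / (4/5) = 1/4.

1/4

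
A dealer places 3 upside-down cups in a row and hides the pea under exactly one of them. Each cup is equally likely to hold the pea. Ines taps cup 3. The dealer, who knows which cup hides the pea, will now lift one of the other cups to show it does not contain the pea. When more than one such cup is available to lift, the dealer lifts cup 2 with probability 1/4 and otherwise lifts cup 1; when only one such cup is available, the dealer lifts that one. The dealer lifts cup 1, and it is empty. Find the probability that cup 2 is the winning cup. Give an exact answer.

Condition on the true location of the pea.
If it is under cup 1 (prior 1/3): the dealer opened cup 1, so this case is ruled out; weight (1/3)·0 = 0.
If it is under cup 2 (prior 1/3): only cup 1 is available, probability 1; weight (1/3)·1 = 1/3.
If it is under cup 3 (prior 1/3): cup 2 is available but not opened, probability 3/4; weight (1/3)·(3/4) = 1/4.
The weights sum to 7/12.
So P(the pea under cup 2 | the dealer opened cup 1) = (1/3) / (7/12) = 4/7.

4/7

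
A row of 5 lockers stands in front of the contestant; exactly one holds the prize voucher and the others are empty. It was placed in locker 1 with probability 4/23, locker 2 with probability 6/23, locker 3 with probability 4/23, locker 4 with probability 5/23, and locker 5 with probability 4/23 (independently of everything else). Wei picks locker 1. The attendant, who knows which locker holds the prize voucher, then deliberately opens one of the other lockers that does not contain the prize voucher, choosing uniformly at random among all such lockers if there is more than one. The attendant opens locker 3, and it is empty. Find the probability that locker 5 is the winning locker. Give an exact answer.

2/9

Condition on the true location of the prize voucher.
If it is in locker 1 (prior 4/23): the attendant has 4 equally likely choices, so probability 1/4; weight (4/23)·(1/4) = 1/23.
If it is in locker 2 (prior 6/23): the attendant has 3 equally likely choices, so probability 1/3; weight (6/23)·(1/3) = 2/23.
If it is in locker 3 (prior 4/23): the attendant opened locker 3, so this case is ruled out; weight (4/23)·0 = 0.
If it is in locker 4 (prior 5/23): the attendant has 3 equally likely choices, so probability 1/3; weight (5/23)·(1/3) = 5/69.
If it is in locker 5 (prior 4/23): the attendant has 3 equally likely choices, so probability 1/3; weight (4/23)·(1/3) = 4/69.
The weights sum to 6/23.
So P(the prize voucher in locker 5 | the attendant opened locker 3) = (4/69) / (6/23) = 2/9.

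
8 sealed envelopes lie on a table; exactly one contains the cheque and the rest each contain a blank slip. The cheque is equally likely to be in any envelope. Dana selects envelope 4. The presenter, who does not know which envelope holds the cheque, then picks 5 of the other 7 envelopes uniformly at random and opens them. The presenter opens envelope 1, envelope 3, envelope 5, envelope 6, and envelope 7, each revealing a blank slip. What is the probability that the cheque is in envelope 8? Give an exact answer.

1/3

Because the presenter chose which envelopes to open without knowing where the cheque is, the choice is independent of the prize location. Learning that none of the 5 opened envelopes holds the cheque simply rules out those 5 locations and leaves the remaining 3 envelopes still equally likely by symmetry.
So P(the cheque in envelope 8) = 1/3.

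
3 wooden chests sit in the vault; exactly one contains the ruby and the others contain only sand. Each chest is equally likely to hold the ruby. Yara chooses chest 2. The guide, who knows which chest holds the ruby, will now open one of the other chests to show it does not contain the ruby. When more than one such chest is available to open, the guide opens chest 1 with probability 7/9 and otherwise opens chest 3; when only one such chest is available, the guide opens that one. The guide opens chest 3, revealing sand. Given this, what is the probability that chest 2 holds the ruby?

2/11

Condition on the true location of the ruby.
If it is in chest 1 (prior 1/3): only chest 3 is available, probability 1; weight (1/3)·1 = 1/3.
If it is in chest 2 (prior 1/3): chest 1 is available but not opened, probability 2/9; weight (1/3)·(2/9) = 2/27.
If it is in chest 3 (prior 1/3): the guide opened chest 3, so this case is ruled out; weight (1/3)·0 = 0.
The weights sum to 11/27.
So P(the ruby in chest 2 | the guide opened chest 3) = (2/27) / (11/27) = 2/11.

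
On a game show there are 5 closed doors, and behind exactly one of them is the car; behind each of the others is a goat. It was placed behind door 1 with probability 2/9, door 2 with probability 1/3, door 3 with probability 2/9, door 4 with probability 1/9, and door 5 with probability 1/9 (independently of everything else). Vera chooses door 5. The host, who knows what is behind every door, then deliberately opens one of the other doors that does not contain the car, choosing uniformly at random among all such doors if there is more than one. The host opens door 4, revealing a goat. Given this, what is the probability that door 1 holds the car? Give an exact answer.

Condition on the true location of the car.
If it is behind either of doors 1 and 3 (prior 2/9 each): the host has 3 equally likely choices, so probability 1/3; weight (2/9)·(1/3) = 2/27 each.
If it is behind door 2 (prior 1/3): the host has 3 equally likely choices, so probability 1/3; weight (1/3)·(1/3) = 1/9.
If it is behind door 4 (prior 1/9): the host opened door 4, so this case is ruled out; weight (1/9)·0 = 0.
If it is behind door 5 (prior 1/9): the host has 4 equally likely choices, so probability 1/4; weight (1/9)·(1/4) = 1/36.
The weights sum to 31/108.
So P(the car behind door 1 | the host opened door 4) = (2/27) / (31/108) = 8/31.

8/31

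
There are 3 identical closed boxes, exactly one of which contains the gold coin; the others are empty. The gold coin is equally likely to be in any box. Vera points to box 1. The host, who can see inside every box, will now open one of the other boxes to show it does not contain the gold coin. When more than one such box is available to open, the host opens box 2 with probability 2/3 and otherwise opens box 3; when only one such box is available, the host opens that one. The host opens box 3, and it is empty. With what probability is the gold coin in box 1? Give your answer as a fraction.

1/4

Apply Bayes' rule, conditioning on where the gold coin actually is.
If it is in box 1 (prior 1/3): box 2 is available but not opened, probability 1/3; weight (1/3)·(1/3) = 1/9.
If it is in box 2 (prior 1/3): only box 3 is available, probability 1; weight (1/3)·1 = 1/3.
If it is in box 3 (prior 1/3): the host opened box 3, so this case is ruled out; weight (1/3)·0 = 0.
The weights sum to 4/9.
So P(the gold coin in box 1 | the host opened box 3) = (1/9) / (4/9) = 1/4.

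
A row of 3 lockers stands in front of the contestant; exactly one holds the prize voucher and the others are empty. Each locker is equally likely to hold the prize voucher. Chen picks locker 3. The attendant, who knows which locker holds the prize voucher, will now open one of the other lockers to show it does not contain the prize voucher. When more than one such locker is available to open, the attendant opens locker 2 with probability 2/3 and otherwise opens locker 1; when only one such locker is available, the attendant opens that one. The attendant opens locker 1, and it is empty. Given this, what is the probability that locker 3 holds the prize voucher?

Condition on the true location of the prize voucher.
If it is in locker 1 (prior 1/3): the attendant opened locker 1, so this case is ruled out; weight (1/3)·0 = 0.
If it is in locker 2 (prior 1/3): only locker 1 is available, probability 1; weight (1/3)·1 = 1/3.
If it is in locker 3 (prior 1/3): locker 2 is available but not opened, probability 1/3; weight (1/3)·(1/3) = 1/9.
The weights sum to 4/9.
So P(the prize voucher in locker 3 | the attendant opened locker 1) = (1/9) / (4/9) = 1/4.

1/4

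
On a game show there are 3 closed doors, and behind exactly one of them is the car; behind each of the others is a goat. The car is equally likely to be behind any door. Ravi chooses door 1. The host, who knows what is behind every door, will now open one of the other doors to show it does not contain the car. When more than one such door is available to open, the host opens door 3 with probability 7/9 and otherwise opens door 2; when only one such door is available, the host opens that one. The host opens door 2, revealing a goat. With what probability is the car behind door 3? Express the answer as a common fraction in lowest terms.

9/11

Consider each possible location of the car in turn.
If it is behind door 1 (prior 1/3): door 3 is available but not opened, probability 2/9; weight (1/3)·(2/9) = 2/27.
If it is behind door 2 (prior 1/3): the host opened door 2, so this case is ruled out; weight (1/3)·0 = 0.
If it is behind door 3 (prior 1/3): only door 2 is available, probability 1; weight (1/3)·1 = 1/3.
The weights sum to 11/27.
So P(the car behind door 3 | the host opened door 2) = (1/3) / (11/27) = 9/11.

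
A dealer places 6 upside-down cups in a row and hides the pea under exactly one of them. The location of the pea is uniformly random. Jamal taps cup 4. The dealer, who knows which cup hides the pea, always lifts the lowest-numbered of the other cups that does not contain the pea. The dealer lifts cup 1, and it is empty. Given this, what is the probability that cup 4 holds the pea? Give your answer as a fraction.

Apply Bayes' rule, conditioning on where the pea actually is.
If it is under cup 1 (prior 1/6): the dealer opened cup 1, so this case is ruled out; weight (1/6)·0 = 0.
If it is under any of cups 2, 3, 4, 5, and 6 (prior 1/6 each): cup 1 is the lowest-numbered option available, probability 1; weight (1/6)·1 = 1/6 each.
The weights sum to 5/6.
So P(the pea under cup 4 | the dealer opened cup 1) = (1/6) / (5/6) = 1/5.

1/5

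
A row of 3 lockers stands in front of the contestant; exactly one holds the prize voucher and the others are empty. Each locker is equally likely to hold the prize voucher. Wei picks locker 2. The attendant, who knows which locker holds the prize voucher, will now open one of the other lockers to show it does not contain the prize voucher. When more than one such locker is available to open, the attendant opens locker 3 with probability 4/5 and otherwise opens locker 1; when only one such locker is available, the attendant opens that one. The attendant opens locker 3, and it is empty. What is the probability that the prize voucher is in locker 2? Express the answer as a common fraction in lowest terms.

Condition on the true location of the prize voucher.
If it is in locker 1 (prior 1/3): only locker 3 is available, probability 1; weight (1/3)·1 = 1/3.
If it is in locker 2 (prior 1/3): locker 3 is available, opened with probability 4/5; weight (1/3)·(4/5) = 4/15.
If it is in locker 3 (prior 1/3): the attendant opened locker 3, so this case is ruled out; weight (1/3)·0 = 0.
The weights sum to 3/5.
So P(the prize voucher in locker 2 | the attendant opened locker 3) = (4/15) / (3/5) = 4/9.

4/9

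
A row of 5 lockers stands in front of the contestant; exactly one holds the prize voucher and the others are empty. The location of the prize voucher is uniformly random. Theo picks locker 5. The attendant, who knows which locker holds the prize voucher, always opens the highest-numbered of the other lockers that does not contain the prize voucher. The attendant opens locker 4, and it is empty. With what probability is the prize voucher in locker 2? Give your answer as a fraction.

1/4

Apply Bayes' rule, conditioning on where the prize voucher actually is.
If it is in any of lockers 1, 2, 3, and 5 (prior 1/5 each): locker 4 is the highest-numbered option available, probability 1; weight (1/5)·1 = 1/5 each.
If it is in locker 4 (prior 1/5): the attendant opened locker 4, so this case is ruled out; weight (1/5)·0 = 0.
The weights sum to 4/5.
So P(the prize voucher in locker 2 | the attendant opened locker 4) = (1/5) / (4/5) = 1/4.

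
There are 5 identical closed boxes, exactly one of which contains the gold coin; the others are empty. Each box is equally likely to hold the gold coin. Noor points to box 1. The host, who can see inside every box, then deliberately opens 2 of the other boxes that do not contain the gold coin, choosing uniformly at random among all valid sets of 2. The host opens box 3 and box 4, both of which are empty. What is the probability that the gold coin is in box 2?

2/5

Consider each possible location of the gold coin in turn.
If it is in box 1 (prior 1/5): the host has 6 equally likely choices, so probability 1/6; weight (1/5)·(1/6) = 1/30.
If it is in either of boxes 2 and 5 (prior 1/5 each): the host has 3 equally likely choices, so probability 1/3; weight (1/5)·(1/3) = 1/15 each.
If it is in either of boxes 3 and 4 (prior 1/5 each): that box was opened and seen not to hold the prize — ruled out; weight (1/5)·0 = 0 each.
The weights sum to 1/6.
So P(the gold coin in box 2 | the host opened box 3 and box 4) = (1/15) / (1/6) = 2/5.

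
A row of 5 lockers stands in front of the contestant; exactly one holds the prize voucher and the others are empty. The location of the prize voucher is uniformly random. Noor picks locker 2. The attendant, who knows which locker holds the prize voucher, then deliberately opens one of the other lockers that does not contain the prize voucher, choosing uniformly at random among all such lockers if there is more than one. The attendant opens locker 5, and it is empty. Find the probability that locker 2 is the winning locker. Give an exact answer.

1/5

Apply Bayes' rule, conditioning on where the prize voucher actually is.
If it is in any of lockers 1, 3, and 4 (prior 1/5 each): the attendant has 3 equally likely choices, so probability 1/3; weight (1/5)·(1/3) = 1/15 each.
If it is in locker 2 (prior 1/5): the attendant has 4 equally likely choices, so probability 1/4; weight (1/5)·(1/4) = 1/20.
If it is in locker 5 (prior 1/5): the attendant opened locker 5, so this case is ruled out; weight (1/5)·0 = 0.
The weights sum to 1/4.
So P(the prize voucher in locker 2 | the attendant opened locker 5) = (1/20) / (1/4) = 1/5.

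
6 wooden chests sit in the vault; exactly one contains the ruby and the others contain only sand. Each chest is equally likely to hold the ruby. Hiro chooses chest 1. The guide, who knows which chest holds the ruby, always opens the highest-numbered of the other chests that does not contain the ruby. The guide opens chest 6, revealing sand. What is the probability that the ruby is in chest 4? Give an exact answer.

1/5

Condition on the true location of the ruby.
If it is in any of chests 1, 2, 3, 4, and 5 (prior 1/6 each): chest 6 is the highest-numbered option available, probability 1; weight (1/6)·1 = 1/6 each.
If it is in chest 6 (prior 1/6): the guide opened chest 6, so this case is ruled out; weight (1/6)·0 = 0.
The weights sum to 5/6.
So P(the ruby in chest 4 | the guide opened chest 6) = (1/6) / (5/6) = 1/5.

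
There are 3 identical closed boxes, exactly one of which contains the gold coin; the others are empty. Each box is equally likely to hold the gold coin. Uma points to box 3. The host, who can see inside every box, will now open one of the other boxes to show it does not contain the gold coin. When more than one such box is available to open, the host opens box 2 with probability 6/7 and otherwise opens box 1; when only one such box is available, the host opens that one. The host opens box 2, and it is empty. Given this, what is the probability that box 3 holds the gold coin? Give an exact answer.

Apply Bayes' rule, conditioning on where the gold coin actually is.
If it is in box 1 (prior 1/3): only box 2 is available, probability 1; weight (1/3)·1 = 1/3.
If it is in box 2 (prior 1/3): the host opened box 2, so this case is ruled out; weight (1/3)·0 = 0.
If it is in box 3 (prior 1/3): box 2 is available, opened with probability 6/7; weight (1/3)·(6/7) = 2/7.
The weights sum to 13/21.
So P(the gold coin in box 3 | the host opened box 2) = (2/7) / (13/21) = 6/13.

6/13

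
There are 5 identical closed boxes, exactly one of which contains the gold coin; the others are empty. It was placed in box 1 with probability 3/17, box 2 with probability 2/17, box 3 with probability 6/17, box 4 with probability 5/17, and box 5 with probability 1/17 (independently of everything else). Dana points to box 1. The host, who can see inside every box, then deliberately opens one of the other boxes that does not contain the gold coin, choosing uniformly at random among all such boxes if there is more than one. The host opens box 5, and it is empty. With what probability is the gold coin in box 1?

9/61

Apply Bayes' rule, conditioning on where the gold coin actually is.
If it is in box 1 (prior 3/17): the host has 4 equally likely choices, so probability 1/4; weight (3/17)·(1/4) = 3/68.
If it is in box 2 (prior 2/17): the host has 3 equally likely choices, so probability 1/3; weight (2/17)·(1/3) = 2/51.
If it is in box 3 (prior 6/17): the host has 3 equally likely choices, so probability 1/3; weight (6/17)·(1/3) = 2/17.
If it is in box 4 (prior 5/17): the host has 3 equally likely choices, so probability 1/3; weight (5/17)·(1/3) = 5/51.
If it is in box 5 (prior 1/17): the host opened box 5, so this case is ruled out; weight (1/17)·0 = 0.
The weights sum to 61/204.
So P(the gold coin in box 1 | the host opened box 5) = (3/68) / (61/204) = 9/61.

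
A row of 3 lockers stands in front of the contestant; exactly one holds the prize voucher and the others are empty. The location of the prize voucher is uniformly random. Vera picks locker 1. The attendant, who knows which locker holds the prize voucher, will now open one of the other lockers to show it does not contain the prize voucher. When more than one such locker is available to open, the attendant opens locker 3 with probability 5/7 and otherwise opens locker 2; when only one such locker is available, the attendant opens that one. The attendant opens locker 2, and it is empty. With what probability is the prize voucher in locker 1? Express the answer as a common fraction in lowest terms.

2/9

Apply Bayes' rule, conditioning on where the prize voucher actually is.
If it is in locker 1 (prior 1/3): locker 3 is available but not opened, probability 2/7; weight (1/3)·(2/7) = 2/21.
If it is in locker 2 (prior 1/3): the attendant opened locker 2, so this case is ruled out; weight (1/3)·0 = 0.
If it is in locker 3 (prior 1/3): only locker 2 is available, probability 1; weight (1/3)·1 = 1/3.
The weights sum to 3/7.
So P(the prize voucher in locker 1 | the attendant opened locker 2) = (2/21) / (3/7) = 2/9.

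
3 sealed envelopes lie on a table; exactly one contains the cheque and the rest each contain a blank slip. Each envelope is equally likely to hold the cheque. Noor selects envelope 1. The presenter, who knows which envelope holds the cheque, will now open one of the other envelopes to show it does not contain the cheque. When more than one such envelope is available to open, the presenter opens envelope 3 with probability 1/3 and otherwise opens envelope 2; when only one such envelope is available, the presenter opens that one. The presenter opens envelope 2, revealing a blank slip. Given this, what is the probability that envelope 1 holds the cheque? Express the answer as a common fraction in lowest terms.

2/5

Consider each possible location of the cheque in turn.
If it is in envelope 1 (prior 1/3): envelope 3 is available but not opened, probability 2/3; weight (1/3)·(2/3) = 2/9.
If it is in envelope 2 (prior 1/3): the presenter opened envelope 2, so this case is ruled out; weight (1/3)·0 = 0.
If it is in envelope 3 (prior 1/3): only envelope 2 is available, probability 1; weight (1/3)·1 = 1/3.
The weights sum to 5/9.
So P(the cheque in envelope 1 | the presenter opened envelope 2) = (2/9) / (5/9) = 2/5.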